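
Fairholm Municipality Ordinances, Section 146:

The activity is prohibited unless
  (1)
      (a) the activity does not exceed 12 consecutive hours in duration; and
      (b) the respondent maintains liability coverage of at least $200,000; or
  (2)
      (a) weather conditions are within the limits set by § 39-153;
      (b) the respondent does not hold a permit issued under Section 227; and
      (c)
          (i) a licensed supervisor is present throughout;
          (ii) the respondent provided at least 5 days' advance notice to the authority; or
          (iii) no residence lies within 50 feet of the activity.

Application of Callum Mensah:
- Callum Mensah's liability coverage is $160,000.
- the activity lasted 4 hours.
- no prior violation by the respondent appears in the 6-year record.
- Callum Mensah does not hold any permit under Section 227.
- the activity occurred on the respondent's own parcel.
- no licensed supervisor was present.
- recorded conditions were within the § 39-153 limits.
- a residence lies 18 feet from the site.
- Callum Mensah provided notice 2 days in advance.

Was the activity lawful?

No — unlawful.

(a) ≤ 12 hrs duration — satisfied.
(b) coverage ≥ $200,000 — not satisfied.
(1): T AND F → false.
(a) weather ok — met.
(b) not (holds permit) — met.
(i) supervisor present — not met.
(ii) ≥5 days' notice — not met.
(iii) no residence in 50 ft — not satisfied.
(c): F OR F OR F → false.
(2): T AND T AND F → false.
So Overall is not satisfied (F OR F).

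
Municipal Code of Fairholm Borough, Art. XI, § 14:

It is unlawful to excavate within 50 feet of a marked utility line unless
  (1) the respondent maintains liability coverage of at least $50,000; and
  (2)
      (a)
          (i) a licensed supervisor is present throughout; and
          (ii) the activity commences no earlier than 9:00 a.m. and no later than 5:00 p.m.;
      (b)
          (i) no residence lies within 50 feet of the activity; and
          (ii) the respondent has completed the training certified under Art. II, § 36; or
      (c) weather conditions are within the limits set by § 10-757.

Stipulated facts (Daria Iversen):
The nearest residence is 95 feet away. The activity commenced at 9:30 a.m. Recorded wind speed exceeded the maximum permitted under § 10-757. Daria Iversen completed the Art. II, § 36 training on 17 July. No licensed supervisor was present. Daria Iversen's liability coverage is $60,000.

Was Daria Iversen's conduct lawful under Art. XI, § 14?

Yes — lawful.

(1) coverage ≥ $50,000 — met.
(i) supervisor present — fails.
(ii) start within hours — satisfied.
So (a) is not satisfied (F AND T).
(i) no residence in 50 ft — satisfied.
(ii) training certified — satisfied.
(b) = T AND T = true.
(c) weather ok — not satisfied.
(2): F OR T OR F → true.
So Overall is satisfied (T AND T).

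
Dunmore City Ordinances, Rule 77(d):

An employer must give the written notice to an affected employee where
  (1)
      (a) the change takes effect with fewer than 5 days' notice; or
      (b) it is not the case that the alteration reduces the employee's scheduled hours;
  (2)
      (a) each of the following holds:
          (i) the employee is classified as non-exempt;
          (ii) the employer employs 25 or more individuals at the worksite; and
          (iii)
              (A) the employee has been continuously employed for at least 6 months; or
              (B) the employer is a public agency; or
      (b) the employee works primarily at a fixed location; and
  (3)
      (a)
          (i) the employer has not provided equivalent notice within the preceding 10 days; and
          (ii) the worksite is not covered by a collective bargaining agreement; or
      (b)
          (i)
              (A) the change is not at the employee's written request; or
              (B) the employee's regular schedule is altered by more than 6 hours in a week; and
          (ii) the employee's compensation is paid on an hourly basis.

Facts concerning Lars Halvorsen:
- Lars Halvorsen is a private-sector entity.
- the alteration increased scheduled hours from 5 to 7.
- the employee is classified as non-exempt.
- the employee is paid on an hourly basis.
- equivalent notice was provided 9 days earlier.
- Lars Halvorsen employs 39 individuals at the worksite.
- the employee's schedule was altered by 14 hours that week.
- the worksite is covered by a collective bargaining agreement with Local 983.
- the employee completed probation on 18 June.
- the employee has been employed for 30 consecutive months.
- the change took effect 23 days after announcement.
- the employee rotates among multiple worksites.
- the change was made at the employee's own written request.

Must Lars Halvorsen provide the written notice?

(a) < 5 days' notice — fails.
(b) not (hours reduced) — met.
(1) = F OR T = true.
(i) non-exempt — holds.
(ii) ≥ 25 at site — met.
(A) tenure ≥ 6 mo. — holds.
(B) public agency — not met.
(iii): T OR F → true.
(a): T AND T AND T → true.
(b) fixed location — not satisfied.
(2) = T OR F = true.
(i) no recent notice — not met.
(ii) no CBA — not satisfied.
So (a) is not satisfied (F AND F).
(A) not employee-requested — not satisfied.
(B) schedule shift > 6h — satisfied.
So (i) is satisfied (F OR T).
(ii) hourly-paid — met.
So (b) is satisfied (T AND T).
(3): F OR T → true.
So Overall is satisfied (T AND T AND T).

Yes — required.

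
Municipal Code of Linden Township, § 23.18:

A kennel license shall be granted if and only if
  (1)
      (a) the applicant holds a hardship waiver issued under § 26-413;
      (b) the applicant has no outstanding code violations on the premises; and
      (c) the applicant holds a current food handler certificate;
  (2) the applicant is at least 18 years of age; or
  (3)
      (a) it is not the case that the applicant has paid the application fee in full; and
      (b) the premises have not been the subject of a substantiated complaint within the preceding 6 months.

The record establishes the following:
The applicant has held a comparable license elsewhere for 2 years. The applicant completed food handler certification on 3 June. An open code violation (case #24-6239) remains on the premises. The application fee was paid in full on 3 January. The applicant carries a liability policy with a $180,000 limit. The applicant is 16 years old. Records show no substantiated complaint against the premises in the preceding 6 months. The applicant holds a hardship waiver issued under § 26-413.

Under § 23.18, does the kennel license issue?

No — denied.

(a) hardship waiver — satisfied.
(b) no code violations — fails.
(c) food handler cert. — met.
(1) = T AND F AND T = false.
(2) age ≥ 18 — not met.
(a) not (fee paid) — fails.
(b) no complaint in 6 mo. — met.
(3) = F AND T = false.
Overall = F OR F OR F = false.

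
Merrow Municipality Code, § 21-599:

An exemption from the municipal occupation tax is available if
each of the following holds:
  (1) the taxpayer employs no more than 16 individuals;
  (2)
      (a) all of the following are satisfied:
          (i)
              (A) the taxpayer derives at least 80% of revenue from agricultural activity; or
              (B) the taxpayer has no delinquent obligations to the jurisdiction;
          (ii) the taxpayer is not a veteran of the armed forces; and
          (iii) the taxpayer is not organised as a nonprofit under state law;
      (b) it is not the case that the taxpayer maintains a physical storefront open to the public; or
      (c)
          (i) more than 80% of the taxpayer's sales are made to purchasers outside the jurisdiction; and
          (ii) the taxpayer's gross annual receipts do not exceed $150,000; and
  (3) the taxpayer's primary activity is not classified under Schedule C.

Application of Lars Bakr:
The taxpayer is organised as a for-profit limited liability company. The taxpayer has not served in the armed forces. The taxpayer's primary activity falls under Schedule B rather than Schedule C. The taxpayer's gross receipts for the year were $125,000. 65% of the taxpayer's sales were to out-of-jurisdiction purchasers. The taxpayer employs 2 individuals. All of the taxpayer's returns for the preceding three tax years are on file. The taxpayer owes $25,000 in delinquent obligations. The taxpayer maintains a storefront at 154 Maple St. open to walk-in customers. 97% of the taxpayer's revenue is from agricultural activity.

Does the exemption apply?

Yes — exempt.

(1) ≤ 16 employees — met.
(A) ≥80% agricultural — holds.
(B) no delinquency — not met.
(i): T OR F → true.
(ii) not (veteran) — met.
(iii) not (nonprofit) — satisfied.
(a) = T AND T AND T = true.
(b) not (has storefront) — not satisfied.
(i) >80% out-of-jur. sales — not satisfied.
(ii) receipts ≤ $150,000 — holds.
(c): F AND T → false.
(2) = T OR F OR F = true.
(3) not (Schedule C activity) — holds.
Overall = T AND T AND T = true.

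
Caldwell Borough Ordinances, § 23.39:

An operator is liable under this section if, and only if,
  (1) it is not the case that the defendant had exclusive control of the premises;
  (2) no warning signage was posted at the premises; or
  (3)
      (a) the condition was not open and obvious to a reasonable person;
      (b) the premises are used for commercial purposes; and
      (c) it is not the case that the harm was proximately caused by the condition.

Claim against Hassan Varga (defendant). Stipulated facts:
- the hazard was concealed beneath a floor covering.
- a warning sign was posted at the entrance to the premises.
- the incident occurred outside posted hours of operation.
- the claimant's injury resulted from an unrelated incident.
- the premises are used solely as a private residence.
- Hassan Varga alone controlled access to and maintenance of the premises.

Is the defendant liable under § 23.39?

No — not liable.

(1) not (exclusive control) — not met.
(2) no signage posted — not satisfied.
(a) not open/obvious — met.
(b) commercial use — fails.
(c) not (proximate cause) — satisfied.
So (3) is not satisfied (T AND F AND T).
Overall: F OR F OR F → false.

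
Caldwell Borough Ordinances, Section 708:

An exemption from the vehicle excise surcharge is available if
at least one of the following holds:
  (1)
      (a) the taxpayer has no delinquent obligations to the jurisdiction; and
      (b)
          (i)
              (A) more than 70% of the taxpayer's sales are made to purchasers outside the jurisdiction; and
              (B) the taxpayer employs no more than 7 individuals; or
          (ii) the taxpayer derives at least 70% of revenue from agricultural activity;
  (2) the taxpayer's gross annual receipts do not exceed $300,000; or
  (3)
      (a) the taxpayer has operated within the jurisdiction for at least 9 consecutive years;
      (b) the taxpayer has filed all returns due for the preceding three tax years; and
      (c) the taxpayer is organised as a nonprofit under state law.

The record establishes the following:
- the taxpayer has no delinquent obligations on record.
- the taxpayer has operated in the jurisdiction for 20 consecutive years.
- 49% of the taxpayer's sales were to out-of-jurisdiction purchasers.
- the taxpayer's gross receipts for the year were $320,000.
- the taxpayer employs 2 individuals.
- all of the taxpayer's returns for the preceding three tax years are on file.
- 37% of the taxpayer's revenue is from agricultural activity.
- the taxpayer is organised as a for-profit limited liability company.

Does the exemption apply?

No — not exempt.

(a) no delinquency — met.
(A) >70% out-of-jur. sales — not satisfied.
(B) ≤ 7 employees — met.
So (i) is not satisfied (F AND T).
(ii) ≥70% agricultural — not satisfied.
(b): F OR F → false.
(1) = T AND F = false.
(2) receipts ≤ $300,000 — not satisfied.
(a) ≥ 9 yrs in jurisdiction — met.
(b) returns current — holds.
(c) nonprofit — not satisfied.
(3): T AND T AND F → false.
Overall: F OR F OR F → false.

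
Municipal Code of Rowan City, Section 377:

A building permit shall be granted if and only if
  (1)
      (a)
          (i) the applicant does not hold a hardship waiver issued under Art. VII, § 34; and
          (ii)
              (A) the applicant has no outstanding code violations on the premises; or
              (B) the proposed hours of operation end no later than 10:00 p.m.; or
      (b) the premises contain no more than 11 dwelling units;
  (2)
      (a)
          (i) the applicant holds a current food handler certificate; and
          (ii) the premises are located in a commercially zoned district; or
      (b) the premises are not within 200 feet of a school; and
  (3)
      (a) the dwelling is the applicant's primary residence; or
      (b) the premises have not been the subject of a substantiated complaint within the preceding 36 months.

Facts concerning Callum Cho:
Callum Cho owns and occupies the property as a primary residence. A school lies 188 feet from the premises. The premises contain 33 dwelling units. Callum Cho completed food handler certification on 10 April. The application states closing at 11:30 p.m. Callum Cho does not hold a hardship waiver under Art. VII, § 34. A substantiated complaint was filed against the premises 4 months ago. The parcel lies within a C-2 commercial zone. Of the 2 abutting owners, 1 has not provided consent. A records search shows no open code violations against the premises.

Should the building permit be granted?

Yes — granted.

(i) not (hardship waiver) — met.
(A) no code violations — satisfied.
(B) closes by 10 p.m. — not satisfied.
(ii): T OR F → true.
So (a) is satisfied (T AND T).
(b) ≤ 11 units — not met.
(1) = T OR F = true.
(i) food handler cert. — holds.
(ii) commercially zoned — holds.
(a): T AND T → true.
(b) ≥200 ft from school — not satisfied.
(2): T OR F → true.
(a) primary residence — holds.
(b) no complaint in 36 mo. — not met.
(3) = T OR F = true.
Overall = T AND T AND T = true.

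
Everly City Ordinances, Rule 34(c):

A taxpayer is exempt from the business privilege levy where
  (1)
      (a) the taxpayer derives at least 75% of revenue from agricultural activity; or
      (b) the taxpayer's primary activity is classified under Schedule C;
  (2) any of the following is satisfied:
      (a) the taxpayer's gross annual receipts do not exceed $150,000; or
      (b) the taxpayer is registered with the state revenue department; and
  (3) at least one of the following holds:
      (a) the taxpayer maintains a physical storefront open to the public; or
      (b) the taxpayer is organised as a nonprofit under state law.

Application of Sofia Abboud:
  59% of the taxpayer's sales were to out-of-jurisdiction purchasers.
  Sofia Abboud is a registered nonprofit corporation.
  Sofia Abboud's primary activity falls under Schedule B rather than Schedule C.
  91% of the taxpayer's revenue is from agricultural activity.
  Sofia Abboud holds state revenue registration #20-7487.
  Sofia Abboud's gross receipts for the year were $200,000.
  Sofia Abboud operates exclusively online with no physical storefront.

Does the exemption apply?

(a) ≥75% agricultural — met.
(b) Schedule C activity — not met.
So (1) is satisfied (T OR F).
(a) receipts ≤ $150,000 — fails.
(b) state-registered — holds.
So (2) is satisfied (F OR T).
(a) has storefront — fails.
(b) nonprofit — holds.
(3) = F OR T = true.
So Overall is satisfied (T AND T AND T).

Yes — exempt.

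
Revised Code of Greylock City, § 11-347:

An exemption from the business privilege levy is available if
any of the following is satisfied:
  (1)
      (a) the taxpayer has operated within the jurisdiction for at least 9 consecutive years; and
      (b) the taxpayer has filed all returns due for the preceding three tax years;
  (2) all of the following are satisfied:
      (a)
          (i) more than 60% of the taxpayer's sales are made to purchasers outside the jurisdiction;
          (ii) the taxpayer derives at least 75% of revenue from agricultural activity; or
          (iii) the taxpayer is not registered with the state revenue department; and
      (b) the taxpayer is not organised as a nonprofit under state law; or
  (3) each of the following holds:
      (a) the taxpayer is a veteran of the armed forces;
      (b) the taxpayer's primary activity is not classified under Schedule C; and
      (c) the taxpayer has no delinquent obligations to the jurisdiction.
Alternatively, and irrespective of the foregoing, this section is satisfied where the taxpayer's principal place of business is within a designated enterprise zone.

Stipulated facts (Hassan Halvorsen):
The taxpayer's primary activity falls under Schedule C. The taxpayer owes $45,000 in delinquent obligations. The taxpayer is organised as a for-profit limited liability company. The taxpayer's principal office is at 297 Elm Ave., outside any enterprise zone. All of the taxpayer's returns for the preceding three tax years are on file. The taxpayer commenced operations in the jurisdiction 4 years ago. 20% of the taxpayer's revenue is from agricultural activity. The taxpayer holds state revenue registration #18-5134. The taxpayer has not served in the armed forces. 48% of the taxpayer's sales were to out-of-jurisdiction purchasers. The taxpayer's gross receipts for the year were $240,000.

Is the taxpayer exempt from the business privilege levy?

No — not exempt.

(a) ≥ 9 yrs in jurisdiction — not satisfied.
(b) returns current — holds.
(1) = F AND T = false.
(i) >60% out-of-jur. sales — not met.
(ii) ≥75% agricultural — not satisfied.
(iii) not (state-registered) — not satisfied.
(a): F OR F OR F → false.
(b) not (nonprofit) — holds.
So (2) is not satisfied (F AND T).
(a) veteran — not satisfied.
(b) not (Schedule C activity) — fails.
(c) no delinquency — fails.
(3) = F AND F AND F = false.
So Overall is not satisfied (F OR F OR F).
Exception (in enterprise zone) — not satisfied.
Result: main false OR exception false → false.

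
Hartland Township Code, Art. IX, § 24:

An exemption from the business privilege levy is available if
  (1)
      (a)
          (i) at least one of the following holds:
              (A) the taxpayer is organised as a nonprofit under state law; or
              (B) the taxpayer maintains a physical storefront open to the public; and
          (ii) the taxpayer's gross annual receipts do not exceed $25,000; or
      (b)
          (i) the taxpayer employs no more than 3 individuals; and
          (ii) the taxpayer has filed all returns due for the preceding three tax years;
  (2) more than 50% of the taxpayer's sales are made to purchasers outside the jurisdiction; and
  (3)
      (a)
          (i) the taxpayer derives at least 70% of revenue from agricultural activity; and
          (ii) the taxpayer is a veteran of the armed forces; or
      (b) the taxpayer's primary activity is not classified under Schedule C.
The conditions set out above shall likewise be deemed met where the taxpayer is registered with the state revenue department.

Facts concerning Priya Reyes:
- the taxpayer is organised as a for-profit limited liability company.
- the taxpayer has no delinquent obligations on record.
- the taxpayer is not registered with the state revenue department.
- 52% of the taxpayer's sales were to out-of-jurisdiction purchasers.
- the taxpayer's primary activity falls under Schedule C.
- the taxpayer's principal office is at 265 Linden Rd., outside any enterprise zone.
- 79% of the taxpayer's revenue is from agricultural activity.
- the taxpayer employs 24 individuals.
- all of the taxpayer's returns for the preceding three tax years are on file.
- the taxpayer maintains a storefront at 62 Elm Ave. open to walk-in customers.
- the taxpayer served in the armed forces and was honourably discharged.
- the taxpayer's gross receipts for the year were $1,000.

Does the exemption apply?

Yes — exempt.

(A) nonprofit — fails.
(B) has storefront — holds.
So (i) is satisfied (F OR T).
(ii) receipts ≤ $25,000 — met.
So (a) is satisfied (T AND T).
(i) ≤ 3 employees — not satisfied.
(ii) returns current — holds.
(b) = F AND T = false.
(1): T OR F → true.
(2) >50% out-of-jur. sales — satisfied.
(i) ≥70% agricultural — met.
(ii) veteran — met.
So (a) is satisfied (T AND T).
(b) not (Schedule C activity) — not met.
(3): T OR F → true.
So Overall is satisfied (T AND T AND T).
Exception (state-registered) — not satisfied.
Result: main true OR exception false → true.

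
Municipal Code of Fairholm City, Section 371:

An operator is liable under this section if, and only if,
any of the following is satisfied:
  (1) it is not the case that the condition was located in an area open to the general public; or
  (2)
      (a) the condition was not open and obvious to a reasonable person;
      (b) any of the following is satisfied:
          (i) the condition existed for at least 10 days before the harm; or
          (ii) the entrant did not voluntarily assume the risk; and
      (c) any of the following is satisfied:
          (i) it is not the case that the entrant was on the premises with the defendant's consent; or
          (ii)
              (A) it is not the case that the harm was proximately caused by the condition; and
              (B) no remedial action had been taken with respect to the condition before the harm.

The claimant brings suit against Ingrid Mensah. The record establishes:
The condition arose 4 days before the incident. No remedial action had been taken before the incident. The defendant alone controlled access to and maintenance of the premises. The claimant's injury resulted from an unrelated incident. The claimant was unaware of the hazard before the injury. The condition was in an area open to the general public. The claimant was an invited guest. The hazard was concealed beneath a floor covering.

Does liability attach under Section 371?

(1) not (public area) — not satisfied.
(a) not open/obvious — holds.
(i) condition ≥10 days old — not satisfied.
(ii) no assumed risk — holds.
So (b) is satisfied (F OR T).
(i) not (consent to enter) — fails.
(A) not (proximate cause) — holds.
(B) no remedial action — holds.
(ii) = T AND T = true.
So (c) is satisfied (F OR T).
So (2) is satisfied (T AND T AND T).
Overall: F OR T → true.

Yes — liable.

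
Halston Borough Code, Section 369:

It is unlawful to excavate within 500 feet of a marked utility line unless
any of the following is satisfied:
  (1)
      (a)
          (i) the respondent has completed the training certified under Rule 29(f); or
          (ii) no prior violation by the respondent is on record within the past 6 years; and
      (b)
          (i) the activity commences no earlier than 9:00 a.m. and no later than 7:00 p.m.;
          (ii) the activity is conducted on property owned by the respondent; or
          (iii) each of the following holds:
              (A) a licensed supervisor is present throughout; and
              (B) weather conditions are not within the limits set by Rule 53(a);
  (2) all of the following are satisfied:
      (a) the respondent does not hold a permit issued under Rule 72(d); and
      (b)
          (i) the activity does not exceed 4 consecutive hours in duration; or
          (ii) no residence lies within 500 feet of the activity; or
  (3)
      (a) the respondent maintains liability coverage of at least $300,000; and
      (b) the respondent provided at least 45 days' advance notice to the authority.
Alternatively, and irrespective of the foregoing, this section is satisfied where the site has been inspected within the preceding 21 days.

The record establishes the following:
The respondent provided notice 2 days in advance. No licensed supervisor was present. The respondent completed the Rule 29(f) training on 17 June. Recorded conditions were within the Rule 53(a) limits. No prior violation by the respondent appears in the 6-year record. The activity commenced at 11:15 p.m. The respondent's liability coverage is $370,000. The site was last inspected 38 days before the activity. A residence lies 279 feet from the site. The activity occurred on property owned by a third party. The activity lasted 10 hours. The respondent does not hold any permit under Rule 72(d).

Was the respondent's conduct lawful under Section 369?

No — unlawful.

(i) training certified — met.
(ii) no prior violation — satisfied.
(a) = T OR T = true.
(i) start within hours — not satisfied.
(ii) own property — fails.
(A) supervisor present — fails.
(B) not (weather ok) — fails.
(iii): F AND F → false.
(b): F OR F OR F → false.
(1) = T AND F = false.
(a) not (holds permit) — met.
(i) ≤ 4 hrs duration — not satisfied.
(ii) no residence in 500 ft — not satisfied.
(b) = F OR F = false.
(2) = T AND F = false.
(a) coverage ≥ $300,000 — met.
(b) ≥45 days' notice — not satisfied.
(3) = T AND F = false.
Overall: F OR F OR F → false.
Exception (site inspected) — not satisfied.
Result: main false OR exception false → false.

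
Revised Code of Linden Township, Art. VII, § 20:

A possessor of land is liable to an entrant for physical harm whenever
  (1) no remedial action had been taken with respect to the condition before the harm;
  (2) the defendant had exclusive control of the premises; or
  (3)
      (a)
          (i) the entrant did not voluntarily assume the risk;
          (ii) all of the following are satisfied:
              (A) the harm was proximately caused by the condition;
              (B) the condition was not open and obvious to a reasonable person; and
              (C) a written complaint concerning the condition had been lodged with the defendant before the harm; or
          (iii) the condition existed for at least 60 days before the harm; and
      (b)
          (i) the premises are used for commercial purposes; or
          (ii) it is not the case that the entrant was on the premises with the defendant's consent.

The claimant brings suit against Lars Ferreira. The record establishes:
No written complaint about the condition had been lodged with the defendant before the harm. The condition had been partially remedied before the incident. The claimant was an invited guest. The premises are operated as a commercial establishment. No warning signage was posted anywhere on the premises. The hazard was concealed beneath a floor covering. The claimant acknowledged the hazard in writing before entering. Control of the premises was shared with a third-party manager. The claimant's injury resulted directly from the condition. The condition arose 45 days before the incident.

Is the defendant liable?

No — not liable.

(1) no remedial action — not met.
(2) exclusive control — fails.
(i) no assumed risk — not met.
(A) proximate cause — holds.
(B) not open/obvious — satisfied.
(C) complaint lodged — not met.
So (ii) is not satisfied (T AND T AND F).
(iii) condition ≥60 days old — not met.
(a) = F OR F OR F = false.
(i) commercial use — satisfied.
(ii) not (consent to enter) — not met.
(b): T OR F → true.
(3): F AND T → false.
So Overall is not satisfied (F OR F OR F).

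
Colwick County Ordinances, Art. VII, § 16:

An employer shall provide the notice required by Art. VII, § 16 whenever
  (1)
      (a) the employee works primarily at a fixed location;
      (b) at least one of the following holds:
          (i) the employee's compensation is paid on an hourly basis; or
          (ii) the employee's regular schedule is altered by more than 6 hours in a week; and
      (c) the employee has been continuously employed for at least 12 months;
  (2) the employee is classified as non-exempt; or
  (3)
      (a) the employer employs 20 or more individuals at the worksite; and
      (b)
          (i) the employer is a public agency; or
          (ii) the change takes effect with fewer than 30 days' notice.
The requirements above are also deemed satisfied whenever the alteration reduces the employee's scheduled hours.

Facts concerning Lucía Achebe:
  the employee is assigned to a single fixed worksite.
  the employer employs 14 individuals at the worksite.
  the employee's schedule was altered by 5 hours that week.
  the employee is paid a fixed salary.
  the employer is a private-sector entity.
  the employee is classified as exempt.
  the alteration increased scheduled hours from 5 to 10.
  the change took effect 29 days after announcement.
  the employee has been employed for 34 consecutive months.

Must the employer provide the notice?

(a) fixed location — satisfied.
(i) hourly-paid — not met.
(ii) schedule shift > 6h — not satisfied.
So (b) is not satisfied (F OR F).
(c) tenure ≥ 12 mo. — met.
So (1) is not satisfied (T AND F AND T).
(2) non-exempt — not met.
(a) ≥ 20 at site — not satisfied.
(i) public agency — fails.
(ii) < 30 days' notice — met.
So (b) is satisfied (F OR T).
(3) = F AND T = false.
Overall: F OR F OR F → false.
Exception (hours reduced) — not satisfied.
Result: main false OR exception false → false.

No — not required.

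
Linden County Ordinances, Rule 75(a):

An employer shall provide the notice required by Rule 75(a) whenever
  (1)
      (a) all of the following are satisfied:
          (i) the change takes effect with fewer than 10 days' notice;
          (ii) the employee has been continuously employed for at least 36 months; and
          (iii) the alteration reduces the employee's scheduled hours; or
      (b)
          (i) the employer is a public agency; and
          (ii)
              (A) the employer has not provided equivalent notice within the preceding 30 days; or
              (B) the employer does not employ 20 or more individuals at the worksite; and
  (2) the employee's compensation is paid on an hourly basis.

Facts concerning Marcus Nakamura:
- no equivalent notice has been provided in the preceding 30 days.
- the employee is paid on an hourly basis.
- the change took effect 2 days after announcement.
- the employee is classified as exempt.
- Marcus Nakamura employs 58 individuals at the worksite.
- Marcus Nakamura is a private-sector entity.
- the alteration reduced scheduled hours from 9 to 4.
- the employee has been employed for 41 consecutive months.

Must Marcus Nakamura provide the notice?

Yes — required.

(i) < 10 days' notice — met.
(ii) tenure ≥ 36 mo. — holds.
(iii) hours reduced — satisfied.
(a): T AND T AND T → true.
(i) public agency — fails.
(A) no recent notice — holds.
(B) not (≥ 20 at site) — not satisfied.
(ii): T OR F → true.
(b): F AND T → false.
(1): T OR F → true.
(2) hourly-paid — satisfied.
Overall = T AND T = true.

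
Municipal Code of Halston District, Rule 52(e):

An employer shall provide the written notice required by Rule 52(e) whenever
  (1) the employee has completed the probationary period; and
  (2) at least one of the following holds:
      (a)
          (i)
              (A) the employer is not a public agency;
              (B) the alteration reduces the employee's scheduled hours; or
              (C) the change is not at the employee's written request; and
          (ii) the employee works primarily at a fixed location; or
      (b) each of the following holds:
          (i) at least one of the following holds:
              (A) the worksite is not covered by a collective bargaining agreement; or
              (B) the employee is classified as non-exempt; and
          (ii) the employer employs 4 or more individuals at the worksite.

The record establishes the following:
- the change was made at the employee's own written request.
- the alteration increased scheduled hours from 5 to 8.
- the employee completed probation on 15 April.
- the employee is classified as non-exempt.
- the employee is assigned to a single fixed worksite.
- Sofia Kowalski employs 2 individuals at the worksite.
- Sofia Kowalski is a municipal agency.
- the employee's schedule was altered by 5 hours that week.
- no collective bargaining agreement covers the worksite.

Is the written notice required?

No — not required.

(1) past probation — met.
(A) not (public agency) — not satisfied.
(B) hours reduced — not satisfied.
(C) not employee-requested — not met.
So (i) is not satisfied (F OR F OR F).
(ii) fixed location — satisfied.
So (a) is not satisfied (F AND T).
(A) no CBA — holds.
(B) non-exempt — holds.
(i): T OR T → true.
(ii) ≥ 4 at site — not met.
(b): T AND F → false.
(2): F OR F → false.
Overall: T AND F → false.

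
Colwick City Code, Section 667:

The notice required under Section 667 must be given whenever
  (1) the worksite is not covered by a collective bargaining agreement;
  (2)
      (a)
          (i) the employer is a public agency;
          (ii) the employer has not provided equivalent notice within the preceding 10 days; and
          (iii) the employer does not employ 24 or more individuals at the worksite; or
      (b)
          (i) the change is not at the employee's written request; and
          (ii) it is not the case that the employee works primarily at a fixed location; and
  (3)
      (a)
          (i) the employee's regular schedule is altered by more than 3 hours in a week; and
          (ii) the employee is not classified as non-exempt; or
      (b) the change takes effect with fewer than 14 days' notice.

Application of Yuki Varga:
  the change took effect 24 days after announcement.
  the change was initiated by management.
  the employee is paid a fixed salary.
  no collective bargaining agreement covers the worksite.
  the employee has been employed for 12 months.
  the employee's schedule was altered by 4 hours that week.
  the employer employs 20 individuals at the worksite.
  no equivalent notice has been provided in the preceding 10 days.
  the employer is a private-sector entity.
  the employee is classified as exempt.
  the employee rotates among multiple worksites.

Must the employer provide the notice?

Yes — required.

(1) no CBA — satisfied.
(i) public agency — not satisfied.
(ii) no recent notice — holds.
(iii) not (≥ 24 at site) — met.
(a): F AND T AND T → false.
(i) not employee-requested — satisfied.
(ii) not (fixed location) — holds.
So (b) is satisfied (T AND T).
(2) = F OR T = true.
(i) schedule shift > 3h — satisfied.
(ii) not (non-exempt) — satisfied.
(a) = T AND T = true.
(b) < 14 days' notice — not met.
(3) = T OR F = true.
Overall = T AND T AND T = true.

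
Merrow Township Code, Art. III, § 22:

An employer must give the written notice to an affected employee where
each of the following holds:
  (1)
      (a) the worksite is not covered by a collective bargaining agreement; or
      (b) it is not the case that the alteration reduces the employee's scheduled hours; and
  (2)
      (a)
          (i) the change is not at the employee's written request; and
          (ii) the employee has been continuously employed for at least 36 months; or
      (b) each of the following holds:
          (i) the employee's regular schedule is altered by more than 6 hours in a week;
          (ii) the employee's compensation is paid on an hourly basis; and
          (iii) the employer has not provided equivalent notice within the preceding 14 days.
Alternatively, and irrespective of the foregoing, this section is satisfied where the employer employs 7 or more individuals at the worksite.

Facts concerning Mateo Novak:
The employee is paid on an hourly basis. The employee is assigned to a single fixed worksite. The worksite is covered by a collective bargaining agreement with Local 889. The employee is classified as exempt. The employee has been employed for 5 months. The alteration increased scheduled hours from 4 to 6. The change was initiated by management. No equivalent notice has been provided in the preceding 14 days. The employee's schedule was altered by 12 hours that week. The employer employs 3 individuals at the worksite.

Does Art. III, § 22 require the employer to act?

(a) no CBA — not met.
(b) not (hours reduced) — met.
(1) = F OR T = true.
(i) not employee-requested — met.
(ii) tenure ≥ 36 mo. — not satisfied.
(a) = T AND F = false.
(i) schedule shift > 6h — holds.
(ii) hourly-paid — satisfied.
(iii) no recent notice — satisfied.
(b) = T AND T AND T = true.
(2) = F OR T = true.
So Overall is satisfied (T AND T).
Exception (≥ 7 at site) — not satisfied.
Result: main true OR exception false → true.

Yes — required.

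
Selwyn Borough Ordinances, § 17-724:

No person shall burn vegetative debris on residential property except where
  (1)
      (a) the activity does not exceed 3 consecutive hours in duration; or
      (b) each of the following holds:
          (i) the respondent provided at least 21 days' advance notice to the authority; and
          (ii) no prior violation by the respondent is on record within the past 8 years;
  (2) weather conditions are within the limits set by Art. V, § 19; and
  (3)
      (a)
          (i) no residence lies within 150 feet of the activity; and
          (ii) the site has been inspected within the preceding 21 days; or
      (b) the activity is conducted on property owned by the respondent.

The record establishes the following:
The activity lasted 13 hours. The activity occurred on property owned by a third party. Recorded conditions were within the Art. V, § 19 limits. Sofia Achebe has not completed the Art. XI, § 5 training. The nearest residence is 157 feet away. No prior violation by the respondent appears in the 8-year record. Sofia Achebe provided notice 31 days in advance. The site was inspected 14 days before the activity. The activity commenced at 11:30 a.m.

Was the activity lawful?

Yes — lawful.

(a) ≤ 3 hrs duration — fails.
(i) ≥21 days' notice — holds.
(ii) no prior violation — satisfied.
(b): T AND T → true.
So (1) is satisfied (F OR T).
(2) weather ok — met.
(i) no residence in 150 ft — satisfied.
(ii) site inspected — satisfied.
So (a) is satisfied (T AND T).
(b) own property — fails.
So (3) is satisfied (T OR F).
Overall = T AND T AND T = true.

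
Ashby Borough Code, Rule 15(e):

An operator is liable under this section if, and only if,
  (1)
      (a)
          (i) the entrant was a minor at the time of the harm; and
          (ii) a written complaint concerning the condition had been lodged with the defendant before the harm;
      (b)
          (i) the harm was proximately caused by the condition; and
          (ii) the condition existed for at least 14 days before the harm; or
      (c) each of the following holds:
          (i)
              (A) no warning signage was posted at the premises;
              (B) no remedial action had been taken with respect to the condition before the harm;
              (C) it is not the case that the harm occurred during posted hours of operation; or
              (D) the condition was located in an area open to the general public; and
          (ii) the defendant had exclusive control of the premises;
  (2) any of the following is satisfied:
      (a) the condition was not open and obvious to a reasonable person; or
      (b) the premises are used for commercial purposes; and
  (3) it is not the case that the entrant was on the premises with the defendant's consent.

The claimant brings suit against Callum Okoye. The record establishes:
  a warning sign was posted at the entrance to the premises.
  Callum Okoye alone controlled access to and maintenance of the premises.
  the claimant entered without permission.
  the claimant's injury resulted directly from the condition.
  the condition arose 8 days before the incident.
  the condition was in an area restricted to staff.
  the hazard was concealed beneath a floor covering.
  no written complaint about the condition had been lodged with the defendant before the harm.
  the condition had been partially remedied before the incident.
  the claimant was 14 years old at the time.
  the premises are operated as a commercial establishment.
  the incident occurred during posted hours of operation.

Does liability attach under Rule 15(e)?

No — not liable.

(i) entrant a minor — satisfied.
(ii) complaint lodged — fails.
So (a) is not satisfied (T AND F).
(i) proximate cause — satisfied.
(ii) condition ≥14 days old — not satisfied.
(b) = T AND F = false.
(A) no signage posted — not satisfied.
(B) no remedial action — fails.
(C) not (during posted hours) — fails.
(D) public area — not satisfied.
(i): F OR F OR F OR F → false.
(ii) exclusive control — holds.
(c) = F AND T = false.
(1): F OR F OR F → false.
(a) not open/obvious — met.
(b) commercial use — satisfied.
So (2) is satisfied (T OR T).
(3) not (consent to enter) — holds.
So Overall is not satisfied (F AND T AND T).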